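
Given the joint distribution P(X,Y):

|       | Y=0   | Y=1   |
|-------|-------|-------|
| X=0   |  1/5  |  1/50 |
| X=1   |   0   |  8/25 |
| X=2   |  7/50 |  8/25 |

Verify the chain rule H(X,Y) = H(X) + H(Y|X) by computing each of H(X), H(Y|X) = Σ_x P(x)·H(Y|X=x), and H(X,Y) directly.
H(X) = 1.5219 bits, H(Y|X) = 0.5045 bits, H(X,Y) = 2.0264 bits

Marginal of X (row sums):
  P(X=0) = 1/5 + 1/50 = 11/50
  P(X=1) = 0 + 8/25 = 8/25
  P(X=2) = 7/50 + 8/25 = 23/50
H(X) = -[(11/50)·log₂(11/50) + (8/25)·log₂(8/25) + (23/50)·log₂(23/50)]
  = 0.4806 + 0.5260 + 0.5153 = 1.5219 bits

H(Y|X) = Σ_x P(x)·H(Y|X=x):
  X=0: P(X=0) = 11/50, P(Y|X=0) = (10/11, 1/11) → H(Y|X=0) = 0.4395
  X=1: P(X=1) = 8/25, P(Y|X=1) = (0, 1) → H(Y|X=1) = 0.0000
  X=2: P(X=2) = 23/50, P(Y|X=2) = (7/23, 16/23) → H(Y|X=2) = 0.8865
H(Y|X) = (11/50)·0.4395 + (8/25)·0.0000 + (23/50)·0.8865 = 0.5045 bits

H(X,Y) = -Σ_{x,y} P(x,y) log₂ P(x,y). Per-cell terms -P(x,y)·log₂P(x,y):
  X=0: 0.4644, 0.1129
  X=1: 0.0000, 0.5260
  X=2: 0.3971, 0.5260
  (cells with P = 0 contribute 0)
Sum of the 6 terms: H(X,Y) = 2.0264 bits

Chain rule check:
  H(X) + H(Y|X) = 1.5219 + 0.5045 = 2.0264 bits
  H(X,Y) = 2.0264 bits
✓ Chain rule verified.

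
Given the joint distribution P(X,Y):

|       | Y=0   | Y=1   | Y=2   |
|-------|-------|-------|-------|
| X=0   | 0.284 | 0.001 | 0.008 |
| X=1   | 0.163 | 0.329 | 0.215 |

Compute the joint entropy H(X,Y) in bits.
2.0125 bits

H(X,Y) = -Σ_{x,y} P(x,y) log₂ P(x,y). Per-cell terms -P(x,y)·log₂P(x,y):
  X=0: 0.51575, 0.00997, 0.05573
  X=1: 0.42658, 0.52766, 0.47678
Sum of the 6 terms: H(X,Y) = 2.0125 bits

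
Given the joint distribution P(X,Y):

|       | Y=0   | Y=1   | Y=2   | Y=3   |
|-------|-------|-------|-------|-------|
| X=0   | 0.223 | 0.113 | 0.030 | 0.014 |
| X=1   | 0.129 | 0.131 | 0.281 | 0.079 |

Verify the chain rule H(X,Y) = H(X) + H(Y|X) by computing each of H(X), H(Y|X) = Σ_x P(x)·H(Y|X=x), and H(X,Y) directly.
H(X) = 0.9580 bits, H(Y|X) = 1.6874 bits, H(X,Y) = 2.6454 bits

Marginal of X (row sums):
  P(X=0) = 0.223 + 0.113 + 0.030 + 0.014 = 0.380
  P(X=1) = 0.129 + 0.131 + 0.281 + 0.079 = 0.620
H(X) = -[0.380·log₂(0.380) + 0.620·log₂(0.620)]
  = 0.53045 + 0.42759 = 0.9580 bits

H(Y|X) = Σ_x P(x)·H(Y|X=x):
  X=0: P(X=0) = 0.380, P(Y|X=0) = (223/380, 113/380, 3/38, 7/190) → H(Y|X=0) = 1.43620
  X=1: P(X=1) = 0.620, P(Y|X=1) = (129/620, 131/620, 281/620, 79/620) → H(Y|X=1) = 1.84129
H(Y|X) = 0.380·1.43620 + 0.620·1.84129 = 1.6874 bits

H(X,Y) = -Σ_{x,y} P(x,y) log₂ P(x,y). Per-cell terms -P(x,y)·log₂P(x,y):
  X=0: 0.48277, 0.35545, 0.15177, 0.08622
  X=1: 0.38114, 0.38414, 0.51461, 0.28930
Sum of the 8 terms: H(X,Y) = 2.6454 bits

Chain rule check:
  H(X) + H(Y|X) = 0.9580 + 1.6874 = 2.6454 bits
  H(X,Y) = 2.6454 bits
✓ Chain rule verified.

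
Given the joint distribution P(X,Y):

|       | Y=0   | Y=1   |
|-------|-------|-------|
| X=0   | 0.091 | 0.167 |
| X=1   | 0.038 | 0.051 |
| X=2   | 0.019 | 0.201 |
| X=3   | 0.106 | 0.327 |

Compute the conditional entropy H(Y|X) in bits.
0.7702 bits

H(Y|X) = H(X,Y) - H(X)

H(X,Y) = -Σ_{x,y} P(x,y) log₂ P(x,y). Per-cell terms -P(x,y)·log₂P(x,y):
  X=0: 0.314677, 0.431207
  X=1: 0.179279, 0.218961
  X=2: 0.108639, 0.465261
  X=3: 0.343214, 0.527332
Sum of the 8 terms: H(X,Y) = 2.58857 bits

Marginal of X (row sums):
  P(X=0) = 0.091 + 0.167 = 0.258
  P(X=1) = 0.038 + 0.051 = 0.089
  P(X=2) = 0.019 + 0.201 = 0.220
  P(X=3) = 0.106 + 0.327 = 0.433
H(X) = -[0.258·log₂(0.258) + 0.089·log₂(0.089) + 0.220·log₂(0.220) + 0.433·log₂(0.433)]
  = 0.504276 + 0.310615 + 0.480573 + 0.522874 = 1.81834 bits

H(Y|X) = H(X,Y) - H(X) = 2.58857 - 1.81834 = 0.7702 bits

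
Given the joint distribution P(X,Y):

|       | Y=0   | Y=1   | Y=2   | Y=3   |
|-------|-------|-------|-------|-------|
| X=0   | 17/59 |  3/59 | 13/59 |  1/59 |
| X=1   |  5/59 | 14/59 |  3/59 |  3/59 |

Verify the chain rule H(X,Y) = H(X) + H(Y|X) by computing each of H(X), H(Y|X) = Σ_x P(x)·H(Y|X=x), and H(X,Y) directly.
H(X) = 0.9831 bits, H(Y|X) = 1.5644 bits, H(X,Y) = 2.5476 bits

Marginal of X (row sums):
  P(X=0) = 17/59 + 3/59 + 13/59 + 1/59 = 34/59
  P(X=1) = 5/59 + 14/59 + 3/59 + 3/59 = 25/59
H(X) = -[(34/59)·log₂(34/59) + (25/59)·log₂(25/59)]
  = 0.458239 + 0.524910 = 0.9831 bits

H(Y|X) = Σ_x P(x)·H(Y|X=x):
  X=0: P(X=0) = 34/59, P(Y|X=0) = (1/2, 3/34, 13/34, 1/34) → H(Y|X=0) = 1.489008
  X=1: P(X=1) = 25/59, P(Y|X=1) = (1/5, 14/25, 3/25, 3/25) → H(Y|X=1) = 1.666961
H(Y|X) = (34/59)·1.489008 + (25/59)·1.666961 = 1.5644 bits

H(X,Y) = -Σ_{x,y} P(x,y) log₂ P(x,y). Per-cell terms -P(x,y)·log₂P(x,y):
  X=0: 0.517255, 0.218526, 0.480824, 0.099706
  X=1: 0.301756, 0.492441, 0.218526, 0.218526
Sum of the 8 terms: H(X,Y) = 2.5476 bits

Chain rule check:
  H(X) + H(Y|X) = 0.9831 + 1.5644 = 2.5475 bits
  H(X,Y) = 2.5476 bits
✓ Chain rule verified (Δ = 0.0001 is 4-dp rounding noise: each of the three values was rounded independently).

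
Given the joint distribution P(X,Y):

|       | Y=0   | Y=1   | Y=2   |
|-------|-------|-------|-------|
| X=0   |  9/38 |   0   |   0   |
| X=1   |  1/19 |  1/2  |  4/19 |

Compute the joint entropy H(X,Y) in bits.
1.6890 bits

H(X,Y) = -Σ_{x,y} P(x,y) log₂ P(x,y). Per-cell terms -P(x,y)·log₂P(x,y):
  X=0: 0.4922, 0.0000, 0.0000
  X=1: 0.2236, 0.5000, 0.4732
  (cells with P = 0 contribute 0)
Sum of the 6 terms: H(X,Y) = 1.6890 bits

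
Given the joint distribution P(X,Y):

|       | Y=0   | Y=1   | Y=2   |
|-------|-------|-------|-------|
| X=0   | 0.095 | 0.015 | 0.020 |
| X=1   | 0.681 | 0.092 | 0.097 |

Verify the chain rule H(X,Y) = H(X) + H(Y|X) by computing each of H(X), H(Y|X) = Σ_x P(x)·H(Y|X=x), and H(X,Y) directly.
H(X) = 0.5574 bits, H(Y|X) = 0.9896 bits, H(X,Y) = 1.5470 bits

Marginal of X (row sums):
  P(X=0) = 0.095 + 0.015 + 0.020 = 0.130
  P(X=1) = 0.681 + 0.092 + 0.097 = 0.870
H(X) = -[0.130·log₂(0.130) + 0.870·log₂(0.870)]
  = 0.38264 + 0.17479 = 0.5574 bits

H(Y|X) = Σ_x P(x)·H(Y|X=x):
  X=0: P(X=0) = 0.130, P(Y|X=0) = (19/26, 3/26, 2/13) → H(Y|X=0) = 1.10561
  X=1: P(X=1) = 0.870, P(Y|X=1) = (227/290, 46/435, 97/870) → H(Y|X=1) = 0.97223
H(Y|X) = 0.130·1.10561 + 0.870·0.97223 = 0.9896 bits

H(X,Y) = -Σ_{x,y} P(x,y) log₂ P(x,y). Per-cell terms -P(x,y)·log₂P(x,y):
  X=0: 0.32261, 0.09088, 0.11288
  X=1: 0.37746, 0.31668, 0.32649
Sum of the 6 terms: H(X,Y) = 1.5470 bits

Chain rule check:
  H(X) + H(Y|X) = 0.5574 + 0.9896 = 1.5470 bits
  H(X,Y) = 1.5470 bits
✓ Chain rule verified.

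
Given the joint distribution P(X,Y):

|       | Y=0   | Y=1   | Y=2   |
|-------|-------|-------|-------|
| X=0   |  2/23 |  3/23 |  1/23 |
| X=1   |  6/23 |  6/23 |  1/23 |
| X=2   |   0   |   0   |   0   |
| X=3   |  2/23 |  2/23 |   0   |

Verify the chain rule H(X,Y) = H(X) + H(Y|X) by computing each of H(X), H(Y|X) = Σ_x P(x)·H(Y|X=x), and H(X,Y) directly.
H(X) = 1.4098 bits, H(Y|X) = 1.2974 bits, H(X,Y) = 2.7073 bits

Marginal of X (row sums):
  P(X=0) = 2/23 + 3/23 + 1/23 = 6/23
  P(X=1) = 6/23 + 6/23 + 1/23 = 13/23
  P(X=2) = 0 + 0 + 0 = 0
  P(X=3) = 2/23 + 2/23 + 0 = 4/23
H(X) = -[(6/23)·log₂(6/23) + (13/23)·log₂(13/23) + (4/23)·log₂(4/23)]   (outcomes with P = 0 contribute 0)
  = 0.5057 + 0.4652 + 0.4389 = 1.4098 bits

H(Y|X) = Σ_x P(x)·H(Y|X=x):
  X=0: P(X=0) = 6/23, P(Y|X=0) = (1/3, 1/2, 1/6) → H(Y|X=0) = 1.4591
  X=1: P(X=1) = 13/23, P(Y|X=1) = (6/13, 6/13, 1/13) → H(Y|X=1) = 1.3143
  X=2: P(X=2) = 0 → contributes 0
  X=3: P(X=3) = 4/23, P(Y|X=3) = (1/2, 1/2, 0) → H(Y|X=3) = 1.0000
H(Y|X) = (6/23)·1.4591 + (13/23)·1.3143 + (4/23)·1.0000 = 1.2974 bits

H(X,Y) = -Σ_{x,y} P(x,y) log₂ P(x,y). Per-cell terms -P(x,y)·log₂P(x,y):
  X=0: 0.3064, 0.3833, 0.1967
  X=1: 0.5057, 0.5057, 0.1967
  X=2: 0.0000, 0.0000, 0.0000
  X=3: 0.3064, 0.3064, 0.0000
  (cells with P = 0 contribute 0)
Sum of the 12 terms: H(X,Y) = 2.7073 bits

Chain rule check:
  H(X) + H(Y|X) = 1.4098 + 1.2974 = 2.7072 bits
  H(X,Y) = 2.7073 bits
✓ Chain rule verified (Δ = 0.0001 is 4-dp rounding noise: each of the three values was rounded independently).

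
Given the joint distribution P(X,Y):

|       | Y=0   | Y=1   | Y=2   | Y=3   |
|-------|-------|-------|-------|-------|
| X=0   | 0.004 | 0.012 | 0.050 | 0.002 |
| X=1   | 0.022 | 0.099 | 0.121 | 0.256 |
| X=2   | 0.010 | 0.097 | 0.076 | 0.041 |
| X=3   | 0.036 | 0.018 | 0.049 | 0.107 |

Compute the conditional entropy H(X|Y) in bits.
1.5594 bits

H(X|Y) = H(X,Y) - H(Y)

H(X,Y) = -Σ_{x,y} P(x,y) log₂ P(x,y). Per-cell terms -P(x,y)·log₂P(x,y):
  X=0: 0.0318631, 0.0765699, 0.2160964, 0.0179316
  X=1: 0.1211398, 0.3303063, 0.3686774, 0.5032408
  X=2: 0.0664386, 0.3264895, 0.2825571, 0.1889375
  X=3: 0.1726509, 0.1043255, 0.2132026, 0.3450020
Sum of the 16 terms: H(X,Y) = 3.365429 bits

Marginal of Y (column sums):
  P(Y=0) = 0.004 + 0.022 + 0.010 + 0.036 = 0.072
  P(Y=1) = 0.012 + 0.099 + 0.097 + 0.018 = 0.226
  P(Y=2) = 0.050 + 0.121 + 0.076 + 0.049 = 0.296
  P(Y=3) = 0.002 + 0.256 + 0.041 + 0.107 = 0.406
H(Y) = -[0.072·log₂(0.072) + 0.226·log₂(0.226) + 0.296·log₂(0.296) + 0.406·log₂(0.406)]
  = 0.2733019 + 0.4849068 + 0.5198740 + 0.5279820 = 1.806065 bits

H(X|Y) = H(X,Y) - H(Y) = 3.365429 - 1.806065 = 1.5594 bits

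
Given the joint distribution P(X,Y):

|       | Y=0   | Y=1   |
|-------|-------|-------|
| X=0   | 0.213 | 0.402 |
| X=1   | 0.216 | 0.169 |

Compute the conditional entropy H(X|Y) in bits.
0.9294 bits

H(X|Y) = H(X,Y) - H(Y)

H(X,Y) = -Σ_{x,y} P(x,y) log₂ P(x,y). Per-cell terms -P(x,y)·log₂P(x,y):
  X=0: 0.4752, 0.5285
  X=1: 0.4776, 0.4335
Sum of the 4 terms: H(X,Y) = 1.9148 bits

Marginal of Y (column sums):
  P(Y=0) = 0.213 + 0.216 = 0.429
  P(Y=1) = 0.402 + 0.169 = 0.571
H(Y) = -[0.429·log₂(0.429) + 0.571·log₂(0.571)]
  = 0.5238 + 0.4616 = 0.9854 bits

H(X|Y) = H(X,Y) - H(Y) = 1.9148 - 0.9854 = 0.9294 bits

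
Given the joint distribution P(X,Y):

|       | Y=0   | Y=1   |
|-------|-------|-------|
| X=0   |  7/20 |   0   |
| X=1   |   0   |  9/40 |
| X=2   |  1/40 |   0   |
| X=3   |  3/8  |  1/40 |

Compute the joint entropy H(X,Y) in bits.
1.8110 bits

H(X,Y) = -Σ_{x,y} P(x,y) log₂ P(x,y). Per-cell terms -P(x,y)·log₂P(x,y):
  X=0: 0.53010, 0.00000
  X=1: 0.00000, 0.48420
  X=2: 0.13305, 0.00000
  X=3: 0.53064, 0.13305
  (cells with P = 0 contribute 0)
Sum of the 8 terms: H(X,Y) = 1.8110 bits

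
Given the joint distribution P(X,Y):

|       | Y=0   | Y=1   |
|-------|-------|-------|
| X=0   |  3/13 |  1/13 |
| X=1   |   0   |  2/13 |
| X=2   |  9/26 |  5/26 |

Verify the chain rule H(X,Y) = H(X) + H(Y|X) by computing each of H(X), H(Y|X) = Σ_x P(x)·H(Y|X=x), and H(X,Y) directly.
H(X) = 1.4196 bits, H(Y|X) = 0.7559 bits, H(X,Y) = 2.1755 bits

Marginal of X (row sums):
  P(X=0) = 3/13 + 1/13 = 4/13
  P(X=1) = 0 + 2/13 = 2/13
  P(X=2) = 9/26 + 5/26 = 7/13
H(X) = -[(4/13)·log₂(4/13) + (2/13)·log₂(2/13) + (7/13)·log₂(7/13)]
  = 0.5232 + 0.4155 + 0.4809 = 1.4196 bits

H(Y|X) = Σ_x P(x)·H(Y|X=x):
  X=0: P(X=0) = 4/13, P(Y|X=0) = (3/4, 1/4) → H(Y|X=0) = 0.8113
  X=1: P(X=1) = 2/13, P(Y|X=1) = (0, 1) → H(Y|X=1) = 0.0000
  X=2: P(X=2) = 7/13, P(Y|X=2) = (9/14, 5/14) → H(Y|X=2) = 0.9403
H(Y|X) = (4/13)·0.8113 + (2/13)·0.0000 + (7/13)·0.9403 = 0.7559 bits

H(X,Y) = -Σ_{x,y} P(x,y) log₂ P(x,y). Per-cell terms -P(x,y)·log₂P(x,y):
  X=0: 0.4882, 0.2846
  X=1: 0.0000, 0.4155
  X=2: 0.5298, 0.4574
  (cells with P = 0 contribute 0)
Sum of the 6 terms: H(X,Y) = 2.1755 bits

Chain rule check:
  H(X) + H(Y|X) = 1.4196 + 0.7559 = 2.1755 bits
  H(X,Y) = 2.1755 bits
✓ Chain rule verified.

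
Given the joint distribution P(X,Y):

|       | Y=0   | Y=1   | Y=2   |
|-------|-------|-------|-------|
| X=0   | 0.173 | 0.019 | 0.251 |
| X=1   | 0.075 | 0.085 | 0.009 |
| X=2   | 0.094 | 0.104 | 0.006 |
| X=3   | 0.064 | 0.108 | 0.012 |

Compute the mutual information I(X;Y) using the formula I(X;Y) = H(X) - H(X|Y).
0.3651 bits

I(X;Y) = H(X) - H(X|Y)

Marginal of X (row sums):
  P(X=0) = 0.173 + 0.019 + 0.251 = 0.443
  P(X=1) = 0.075 + 0.085 + 0.009 = 0.169
  P(X=2) = 0.094 + 0.104 + 0.006 = 0.204
  P(X=3) = 0.064 + 0.108 + 0.012 = 0.184
H(X) = -[0.443·log₂(0.443) + 0.169·log₂(0.169) + 0.204·log₂(0.204) + 0.184·log₂(0.184)]
  = 0.520357 + 0.433469 + 0.467845 + 0.449369 = 1.87104 bits

Marginal of Y (column sums):
  P(Y=0) = 0.173 + 0.075 + 0.094 + 0.064 = 0.406
  P(Y=1) = 0.019 + 0.085 + 0.104 + 0.108 = 0.316
  P(Y=2) = 0.251 + 0.009 + 0.006 + 0.012 = 0.278
H(X|Y) = Σ_y P(y)·H(X|Y=y):
  Y=0: P(Y=0) = 0.406, P(X|Y=0) = (173/406, 75/406, 47/203, 32/203) → H(X|Y=0) = 1.883357
  Y=1: P(Y=1) = 0.316, P(X|Y=1) = (19/316, 85/316, 26/79, 27/79) → H(X|Y=1) = 1.810482
  Y=2: P(Y=2) = 0.278, P(X|Y=2) = (251/278, 9/278, 3/139, 6/139) → H(X|Y=2) = 0.608452
H(X|Y) = 0.406·1.883357 + 0.316·1.810482 + 0.278·0.608452 = 1.50590 bits

I(X;Y) = H(X) - H(X|Y) = 1.87104 - 1.50590 = 0.3651 bits

Cross-check via I(X;Y) = H(X) + H(Y) - H(X,Y): computing H(Y) from the column sums and H(X,Y) from the 12 cells in the same way gives H(Y) = 1.56660 bits and H(X,Y) = 3.07250 bits, so
I(X;Y) = 1.87104 + 1.56660 - 3.07250 = 0.3651 bits ✓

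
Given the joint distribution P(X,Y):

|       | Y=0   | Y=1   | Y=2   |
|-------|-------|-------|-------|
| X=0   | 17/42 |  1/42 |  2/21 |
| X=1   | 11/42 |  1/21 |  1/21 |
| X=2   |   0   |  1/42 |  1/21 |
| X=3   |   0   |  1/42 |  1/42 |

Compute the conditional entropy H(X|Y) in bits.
1.2668 bits

H(X|Y) = H(X,Y) - H(Y)

H(X,Y) = -Σ_{x,y} P(x,y) log₂ P(x,y). Per-cell terms -P(x,y)·log₂P(x,y):
  X=0: 0.52816, 0.12839, 0.32308
  X=1: 0.50623, 0.20916, 0.20916
  X=2: 0.00000, 0.12839, 0.20916
  X=3: 0.00000, 0.12839, 0.12839
  (cells with P = 0 contribute 0)
Sum of the 12 terms: H(X,Y) = 2.4985 bits

Marginal of Y (column sums):
  P(Y=0) = 17/42 + 11/42 + 0 + 0 = 2/3
  P(Y=1) = 1/42 + 1/21 + 1/42 + 1/42 = 5/42
  P(Y=2) = 2/21 + 1/21 + 1/21 + 1/42 = 3/14
H(Y) = -[(2/3)·log₂(2/3) + (5/42)·log₂(5/42) + (3/14)·log₂(3/14)]
  = 0.38998 + 0.36552 + 0.47623 = 1.2317 bits

H(X|Y) = H(X,Y) - H(Y) = 2.4985 - 1.2317 = 1.2668 bits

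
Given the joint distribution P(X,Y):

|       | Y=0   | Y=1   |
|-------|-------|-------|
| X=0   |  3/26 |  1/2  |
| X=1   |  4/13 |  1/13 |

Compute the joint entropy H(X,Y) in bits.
1.6673 bits

H(X,Y) = -Σ_{x,y} P(x,y) log₂ P(x,y). Per-cell terms -P(x,y)·log₂P(x,y):
  X=0: 0.3595, 0.5000
  X=1: 0.5232, 0.2846
Sum of the 4 terms: H(X,Y) = 1.6673 bits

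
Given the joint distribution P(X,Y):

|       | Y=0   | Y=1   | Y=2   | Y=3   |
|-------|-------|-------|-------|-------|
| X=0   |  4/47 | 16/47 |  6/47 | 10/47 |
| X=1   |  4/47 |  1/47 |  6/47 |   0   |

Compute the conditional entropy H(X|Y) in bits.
0.5423 bits

H(X|Y) = H(X,Y) - H(Y)

H(X,Y) = -Σ_{x,y} P(x,y) log₂ P(x,y). Per-cell terms -P(x,y)·log₂P(x,y):
  X=0: 0.30252, 0.52922, 0.37910, 0.47503
  X=1: 0.30252, 0.11818, 0.37910, 0.00000
  (cells with P = 0 contribute 0)
Sum of the 8 terms: H(X,Y) = 2.4857 bits

Marginal of Y (column sums):
  P(Y=0) = 4/47 + 4/47 = 8/47
  P(Y=1) = 16/47 + 1/47 = 17/47
  P(Y=2) = 6/47 + 6/47 = 12/47
  P(Y=3) = 10/47 + 0 = 10/47
H(Y) = -[(8/47)·log₂(8/47) + (17/47)·log₂(17/47) + (12/47)·log₂(12/47) + (10/47)·log₂(10/47)]
  = 0.43482 + 0.53066 + 0.50288 + 0.47503 = 1.9434 bits

H(X|Y) = H(X,Y) - H(Y) = 2.4857 - 1.9434 = 0.5423 bits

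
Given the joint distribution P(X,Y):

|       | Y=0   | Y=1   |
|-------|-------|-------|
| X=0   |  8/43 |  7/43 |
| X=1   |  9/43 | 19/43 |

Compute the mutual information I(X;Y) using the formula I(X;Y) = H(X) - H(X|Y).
0.0305 bits

I(X;Y) = H(X) - H(X|Y)

Marginal of X (row sums):
  P(X=0) = 8/43 + 7/43 = 15/43
  P(X=1) = 9/43 + 19/43 = 28/43
H(X) = -[(15/43)·log₂(15/43) + (28/43)·log₂(28/43)]
  = 0.5300 + 0.4030 = 0.9330 bits

Marginal of Y (column sums):
  P(Y=0) = 8/43 + 9/43 = 17/43
  P(Y=1) = 7/43 + 19/43 = 26/43
H(X|Y) = Σ_y P(y)·H(X|Y=y):
  Y=0: P(Y=0) = 17/43, P(X|Y=0) = (8/17, 9/17) → H(X|Y=0) = 0.9975
  Y=1: P(Y=1) = 26/43, P(X|Y=1) = (7/26, 19/26) → H(X|Y=1) = 0.8404
H(X|Y) = (17/43)·0.9975 + (26/43)·0.8404 = 0.9025 bits

I(X;Y) = H(X) - H(X|Y) = 0.9330 - 0.9025 = 0.0305 bits

Cross-check via I(X;Y) = H(X) + H(Y) - H(X,Y): computing H(Y) from the column sums and H(X,Y) from the 4 cells in the same way gives H(Y) = 0.9682 bits and H(X,Y) = 1.8707 bits, so
I(X;Y) = 0.9330 + 0.9682 - 1.8707 = 0.0305 bits ✓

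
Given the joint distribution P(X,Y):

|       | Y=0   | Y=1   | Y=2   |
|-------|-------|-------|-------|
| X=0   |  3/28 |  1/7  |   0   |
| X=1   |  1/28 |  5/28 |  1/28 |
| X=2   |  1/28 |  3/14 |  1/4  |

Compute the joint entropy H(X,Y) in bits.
2.6814 bits

H(X,Y) = -Σ_{x,y} P(x,y) log₂ P(x,y). Per-cell terms -P(x,y)·log₂P(x,y):
  X=0: 0.34526, 0.40105, 0.00000
  X=1: 0.17169, 0.44383, 0.17169
  X=2: 0.17169, 0.47623, 0.50000
  (cells with P = 0 contribute 0)
Sum of the 9 terms: H(X,Y) = 2.6814 bits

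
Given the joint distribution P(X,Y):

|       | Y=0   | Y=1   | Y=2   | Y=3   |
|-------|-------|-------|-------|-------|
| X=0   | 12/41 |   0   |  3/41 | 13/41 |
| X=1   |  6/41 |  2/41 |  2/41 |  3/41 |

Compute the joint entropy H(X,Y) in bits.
2.4272 bits

H(X,Y) = -Σ_{x,y} P(x,y) log₂ P(x,y). Per-cell terms -P(x,y)·log₂P(x,y):
  X=0: 0.51881, 0.00000, 0.27604, 0.52543
  X=1: 0.40574, 0.21256, 0.21256, 0.27604
  (cells with P = 0 contribute 0)
Sum of the 8 terms: H(X,Y) = 2.4272 bits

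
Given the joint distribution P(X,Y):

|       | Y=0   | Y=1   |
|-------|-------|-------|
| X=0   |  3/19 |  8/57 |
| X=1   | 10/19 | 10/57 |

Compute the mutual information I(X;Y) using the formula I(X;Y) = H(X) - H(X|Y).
0.0329 bits

I(X;Y) = H(X) - H(X|Y)

Marginal of X (row sums):
  P(X=0) = 3/19 + 8/57 = 17/57
  P(X=1) = 10/19 + 10/57 = 40/57
H(X) = -[(17/57)·log₂(17/57) + (40/57)·log₂(40/57)]
  = 0.52057 + 0.35857 = 0.87914 bits

Marginal of Y (column sums):
  P(Y=0) = 3/19 + 10/19 = 13/19
  P(Y=1) = 8/57 + 10/57 = 6/19
H(X|Y) = Σ_y P(y)·H(X|Y=y):
  Y=0: P(Y=0) = 13/19, P(X|Y=0) = (3/13, 10/13) → H(X|Y=0) = 0.77935
  Y=1: P(Y=1) = 6/19, P(X|Y=1) = (4/9, 5/9) → H(X|Y=1) = 0.99108
H(X|Y) = (13/19)·0.77935 + (6/19)·0.99108 = 0.84621 bits

I(X;Y) = H(X) - H(X|Y) = 0.87914 - 0.84621 = 0.0329 bits

Cross-check via I(X;Y) = H(X) + H(Y) - H(X,Y): computing H(Y) from the column sums and H(X,Y) from the 4 cells in the same way gives H(Y) = 0.89974 bits and H(X,Y) = 1.74595 bits, so
I(X;Y) = 0.87914 + 0.89974 - 1.74595 = 0.0329 bits ✓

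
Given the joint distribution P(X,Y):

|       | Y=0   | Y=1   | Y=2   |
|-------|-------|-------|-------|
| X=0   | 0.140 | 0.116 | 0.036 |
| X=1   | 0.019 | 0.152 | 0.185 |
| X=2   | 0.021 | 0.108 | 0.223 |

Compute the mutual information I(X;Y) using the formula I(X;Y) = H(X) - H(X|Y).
0.2263 bits

I(X;Y) = H(X) - H(X|Y)

Marginal of X (row sums):
  P(X=0) = 0.140 + 0.116 + 0.036 = 0.292
  P(X=1) = 0.019 + 0.152 + 0.185 = 0.356
  P(X=2) = 0.021 + 0.108 + 0.223 = 0.352
H(X) = -[0.292·log₂(0.292) + 0.356·log₂(0.356) + 0.352·log₂(0.352)]
  = 0.5186 + 0.5305 + 0.5302 = 1.5793 bits

Marginal of Y (column sums):
  P(Y=0) = 0.140 + 0.019 + 0.021 = 0.180
  P(Y=1) = 0.116 + 0.152 + 0.108 = 0.376
  P(Y=2) = 0.036 + 0.185 + 0.223 = 0.444
H(X|Y) = Σ_y P(y)·H(X|Y=y):
  Y=0: P(Y=0) = 0.180, P(X|Y=0) = (7/9, 19/180, 7/60) → H(X|Y=0) = 0.9860
  Y=1: P(Y=1) = 0.376, P(X|Y=1) = (29/94, 19/47, 27/94) → H(X|Y=1) = 1.5686
  Y=2: P(Y=2) = 0.444, P(X|Y=2) = (3/37, 5/12, 223/444) → H(X|Y=2) = 1.3191
H(X|Y) = 0.180·0.9860 + 0.376·1.5686 + 0.444·1.3191 = 1.3530 bits

I(X;Y) = H(X) - H(X|Y) = 1.5793 - 1.3530 = 0.2263 bits

Cross-check via I(X;Y) = H(X) + H(Y) - H(X,Y): computing H(Y) from the column sums and H(X,Y) from the 9 cells in the same way gives H(Y) = 1.4960 bits and H(X,Y) = 2.8490 bits, so
I(X;Y) = 1.5793 + 1.4960 - 2.8490 = 0.2263 bits ✓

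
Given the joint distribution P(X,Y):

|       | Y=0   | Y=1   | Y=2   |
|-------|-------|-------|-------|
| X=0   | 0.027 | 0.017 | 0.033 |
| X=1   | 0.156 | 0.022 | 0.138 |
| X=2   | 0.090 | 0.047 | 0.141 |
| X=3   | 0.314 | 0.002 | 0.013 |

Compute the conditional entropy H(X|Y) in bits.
1.5925 bits

H(X|Y) = H(X,Y) - H(Y)

H(X,Y) = -Σ_{x,y} P(x,y) log₂ P(x,y). Per-cell terms -P(x,y)·log₂P(x,y):
  X=0: 0.14069, 0.09993, 0.16241
  X=1: 0.41814, 0.12114, 0.39430
  X=2: 0.31265, 0.20733, 0.39850
  X=3: 0.52475, 0.01793, 0.08145
Sum of the 12 terms: H(X,Y) = 2.8792 bits

Marginal of Y (column sums):
  P(Y=0) = 0.027 + 0.156 + 0.090 + 0.314 = 0.587
  P(Y=1) = 0.017 + 0.022 + 0.047 + 0.002 = 0.088
  P(Y=2) = 0.033 + 0.138 + 0.141 + 0.013 = 0.325
H(Y) = -[0.587·log₂(0.587) + 0.088·log₂(0.088) + 0.325·log₂(0.325)]
  = 0.45115 + 0.30856 + 0.52698 = 1.2867 bits

H(X|Y) = H(X,Y) - H(Y) = 2.8792 - 1.2867 = 1.5925 bits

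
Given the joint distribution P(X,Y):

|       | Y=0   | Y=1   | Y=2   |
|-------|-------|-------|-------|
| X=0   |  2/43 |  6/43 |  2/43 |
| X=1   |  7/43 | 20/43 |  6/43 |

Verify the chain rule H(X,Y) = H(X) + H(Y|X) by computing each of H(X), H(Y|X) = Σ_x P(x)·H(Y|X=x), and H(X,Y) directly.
H(X) = 0.7824 bits, H(Y|X) = 1.3622 bits, H(X,Y) = 2.1446 bits

Marginal of X (row sums):
  P(X=0) = 2/43 + 6/43 + 2/43 = 10/43
  P(X=1) = 7/43 + 20/43 + 6/43 = 33/43
H(X) = -[(10/43)·log₂(10/43) + (33/43)·log₂(33/43)]
  = 0.48938 + 0.29306 = 0.7824 bits

H(Y|X) = Σ_x P(x)·H(Y|X=x):
  X=0: P(X=0) = 10/43, P(Y|X=0) = (1/5, 3/5, 1/5) → H(Y|X=0) = 1.37095
  X=1: P(X=1) = 33/43, P(Y|X=1) = (7/33, 20/33, 2/11) → H(Y|X=1) = 1.35955
H(Y|X) = (10/43)·1.37095 + (33/43)·1.35955 = 1.3622 bits

H(X,Y) = -Σ_{x,y} P(x,y) log₂ P(x,y). Per-cell terms -P(x,y)·log₂P(x,y):
  X=0: 0.20587, 0.39646, 0.20587
  X=1: 0.42633, 0.51364, 0.39646
Sum of the 6 terms: H(X,Y) = 2.1446 bits

Chain rule check:
  H(X) + H(Y|X) = 0.7824 + 1.3622 = 2.1446 bits
  H(X,Y) = 2.1446 bits
✓ Chain rule verified.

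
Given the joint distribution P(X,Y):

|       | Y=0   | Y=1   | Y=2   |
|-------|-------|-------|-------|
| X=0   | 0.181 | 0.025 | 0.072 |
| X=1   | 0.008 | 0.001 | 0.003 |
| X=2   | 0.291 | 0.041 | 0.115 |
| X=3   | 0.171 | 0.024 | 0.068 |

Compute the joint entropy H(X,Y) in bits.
2.8381 bits

H(X,Y) = -Σ_{x,y} P(x,y) log₂ P(x,y). Per-cell terms -P(x,y)·log₂P(x,y):
  X=0: 0.44633, 0.13305, 0.27330
  X=1: 0.05573, 0.00997, 0.02514
  X=2: 0.51824, 0.18894, 0.35883
  X=3: 0.43570, 0.12914, 0.26373
Sum of the 12 terms: H(X,Y) = 2.8381 bits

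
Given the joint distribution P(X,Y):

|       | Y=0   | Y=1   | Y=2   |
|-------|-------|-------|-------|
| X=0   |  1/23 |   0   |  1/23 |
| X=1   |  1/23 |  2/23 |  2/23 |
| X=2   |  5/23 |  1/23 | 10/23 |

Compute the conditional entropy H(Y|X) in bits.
1.2513 bits

H(Y|X) = H(X,Y) - H(X)

H(X,Y) = -Σ_{x,y} P(x,y) log₂ P(x,y). Per-cell terms -P(x,y)·log₂P(x,y):
  X=0: 0.196677, 0.000000, 0.196677
  X=1: 0.196677, 0.306397, 0.306397
  X=2: 0.478616, 0.196677, 0.522450
  (cells with P = 0 contribute 0)
Sum of the 9 terms: H(X,Y) = 2.40057 bits

Marginal of X (row sums):
  P(X=0) = 1/23 + 0 + 1/23 = 2/23
  P(X=1) = 1/23 + 2/23 + 2/23 = 5/23
  P(X=2) = 5/23 + 1/23 + 10/23 = 16/23
H(X) = -[(2/23)·log₂(2/23) + (5/23)·log₂(5/23) + (16/23)·log₂(16/23)]
  = 0.306397 + 0.478616 + 0.364217 = 1.14923 bits

H(Y|X) = H(X,Y) - H(X) = 2.40057 - 1.14923 = 1.2513 bits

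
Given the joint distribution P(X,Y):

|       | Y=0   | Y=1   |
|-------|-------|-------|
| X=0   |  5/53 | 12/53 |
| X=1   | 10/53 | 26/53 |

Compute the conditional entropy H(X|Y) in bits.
0.9050 bits

H(X|Y) = H(X,Y) - H(Y)

H(X,Y) = -Σ_{x,y} P(x,y) log₂ P(x,y). Per-cell terms -P(x,y)·log₂P(x,y):
  X=0: 0.3213, 0.4852
  X=1: 0.4540, 0.5040
Sum of the 4 terms: H(X,Y) = 1.7645 bits

Marginal of Y (column sums):
  P(Y=0) = 5/53 + 10/53 = 15/53
  P(Y=1) = 12/53 + 26/53 = 38/53
H(Y) = -[(15/53)·log₂(15/53) + (38/53)·log₂(38/53)]
  = 0.5154 + 0.3441 = 0.8595 bits

H(X|Y) = H(X,Y) - H(Y) = 1.7645 - 0.8595 = 0.9050 bits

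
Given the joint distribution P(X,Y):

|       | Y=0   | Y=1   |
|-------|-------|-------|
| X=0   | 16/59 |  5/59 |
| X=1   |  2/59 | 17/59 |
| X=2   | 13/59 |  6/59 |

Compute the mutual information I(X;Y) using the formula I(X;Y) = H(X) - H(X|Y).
0.2702 bits

I(X;Y) = H(X) - H(X|Y)

Marginal of X (row sums):
  P(X=0) = 16/59 + 5/59 = 21/59
  P(X=1) = 2/59 + 17/59 = 19/59
  P(X=2) = 13/59 + 6/59 = 19/59
H(X) = -[(21/59)·log₂(21/59) + (19/59)·log₂(19/59) + (19/59)·log₂(19/59)]
  = 0.530455 + 0.526434 + 0.526434 = 1.58332 bits

Marginal of Y (column sums):
  P(Y=0) = 16/59 + 2/59 + 13/59 = 31/59
  P(Y=1) = 5/59 + 17/59 + 6/59 = 28/59
H(X|Y) = Σ_y P(y)·H(X|Y=y):
  Y=0: P(Y=0) = 31/59, P(X|Y=0) = (16/31, 2/31, 13/31) → H(X|Y=0) = 1.273367
  Y=1: P(Y=1) = 28/59, P(X|Y=1) = (5/28, 17/28, 3/14) → H(X|Y=1) = 1.357131
H(X|Y) = (31/59)·1.273367 + (28/59)·1.357131 = 1.31312 bits

I(X;Y) = H(X) - H(X|Y) = 1.58332 - 1.31312 = 0.2702 bits

Cross-check via I(X;Y) = H(X) + H(Y) - H(X,Y): computing H(Y) from the column sums and H(X,Y) from the 6 cells in the same way gives H(Y) = 0.99813 bits and H(X,Y) = 2.31125 bits, so
I(X;Y) = 1.58332 + 0.99813 - 2.31125 = 0.2702 bits ✓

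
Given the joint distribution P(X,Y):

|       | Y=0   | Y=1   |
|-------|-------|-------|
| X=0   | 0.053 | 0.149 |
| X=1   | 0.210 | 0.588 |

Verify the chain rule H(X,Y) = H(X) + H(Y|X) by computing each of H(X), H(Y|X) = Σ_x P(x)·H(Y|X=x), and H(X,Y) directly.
H(X) = 0.7259 bits, H(Y|X) = 0.8312 bits, H(X,Y) = 1.5571 bits

Marginal of X (row sums):
  P(X=0) = 0.053 + 0.149 = 0.202
  P(X=1) = 0.210 + 0.588 = 0.798
H(X) = -[0.202·log₂(0.202) + 0.798·log₂(0.798)]
  = 0.4661297 + 0.2597804 = 0.7259 bits

H(Y|X) = Σ_x P(x)·H(Y|X=x):
  X=0: P(X=0) = 0.202, P(Y|X=0) = (53/202, 149/202) → H(Y|X=0) = 0.8303110
  X=1: P(X=1) = 0.798, P(Y|X=1) = (5/19, 14/19) → H(Y|X=1) = 0.8314744
H(Y|X) = 0.202·0.8303110 + 0.798·0.8314744 = 0.8312 bits

H(X,Y) = -Σ_{x,y} P(x,y) log₂ P(x,y). Per-cell terms -P(x,y)·log₂P(x,y):
  X=0: 0.2246068, 0.4092457
  X=1: 0.4728231, 0.4504738
Sum of the 4 terms: H(X,Y) = 1.5571 bits

Chain rule check:
  H(X) + H(Y|X) = 0.7259 + 0.8312 = 1.5571 bits
  H(X,Y) = 1.5571 bits
✓ Chain rule verified.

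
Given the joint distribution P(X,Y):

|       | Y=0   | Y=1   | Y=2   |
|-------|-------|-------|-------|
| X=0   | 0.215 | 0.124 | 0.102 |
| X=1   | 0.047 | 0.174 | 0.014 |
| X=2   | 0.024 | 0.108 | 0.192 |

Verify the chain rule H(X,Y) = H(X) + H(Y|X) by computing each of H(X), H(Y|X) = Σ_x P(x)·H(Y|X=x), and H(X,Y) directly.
H(X) = 1.5387 bits, H(Y|X) = 1.3130 bits, H(X,Y) = 2.8517 bits

Marginal of X (row sums):
  P(X=0) = 0.215 + 0.124 + 0.102 = 0.441
  P(X=1) = 0.047 + 0.174 + 0.014 = 0.235
  P(X=2) = 0.024 + 0.108 + 0.192 = 0.324
H(X) = -[0.441·log₂(0.441) + 0.235·log₂(0.235) + 0.324·log₂(0.324)]
  = 0.52089 + 0.49098 + 0.52680 = 1.5387 bits

H(Y|X) = Σ_x P(x)·H(Y|X=x):
  X=0: P(X=0) = 0.441, P(Y|X=0) = (215/441, 124/441, 34/147) → H(Y|X=0) = 1.50851
  X=1: P(X=1) = 0.235, P(Y|X=1) = (1/5, 174/235, 14/235) → H(Y|X=1) = 1.02783
  X=2: P(X=2) = 0.324, P(Y|X=2) = (2/27, 1/3, 16/27) → H(Y|X=2) = 1.25380
H(Y|X) = 0.441·1.50851 + 0.235·1.02783 + 0.324·1.25380 = 1.3130 bits

H(X,Y) = -Σ_{x,y} P(x,y) log₂ P(x,y). Per-cell terms -P(x,y)·log₂P(x,y):
  X=0: 0.47678, 0.37344, 0.33592
  X=1: 0.20733, 0.43897, 0.08622
  X=2: 0.12914, 0.34678, 0.45712
Sum of the 9 terms: H(X,Y) = 2.8517 bits

Chain rule check:
  H(X) + H(Y|X) = 1.5387 + 1.3130 = 2.8517 bits
  H(X,Y) = 2.8517 bits
✓ Chain rule verified.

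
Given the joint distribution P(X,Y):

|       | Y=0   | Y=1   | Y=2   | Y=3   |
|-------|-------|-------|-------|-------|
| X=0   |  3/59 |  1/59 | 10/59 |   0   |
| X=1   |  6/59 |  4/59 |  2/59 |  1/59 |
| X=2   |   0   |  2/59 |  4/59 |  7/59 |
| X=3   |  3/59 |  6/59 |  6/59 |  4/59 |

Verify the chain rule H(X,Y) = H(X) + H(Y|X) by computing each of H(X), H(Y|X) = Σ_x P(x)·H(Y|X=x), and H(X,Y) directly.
H(X) = 1.9805 bits, H(Y|X) = 1.5816 bits, H(X,Y) = 3.5621 bits

Marginal of X (row sums):
  P(X=0) = 3/59 + 1/59 + 10/59 + 0 = 14/59
  P(X=1) = 6/59 + 4/59 + 2/59 + 1/59 = 13/59
  P(X=2) = 0 + 2/59 + 4/59 + 7/59 = 13/59
  P(X=3) = 3/59 + 6/59 + 6/59 + 4/59 = 19/59
H(X) = -[(14/59)·log₂(14/59) + (13/59)·log₂(13/59) + (13/59)·log₂(13/59) + (19/59)·log₂(19/59)]
  = 0.492441 + 0.480824 + 0.480824 + 0.526434 = 1.9805 bits

H(Y|X) = Σ_x P(x)·H(Y|X=x):
  X=0: P(X=0) = 14/59, P(Y|X=0) = (3/14, 1/14, 5/7, 0) → H(Y|X=0) = 1.094914
  X=1: P(X=1) = 13/59, P(Y|X=1) = (6/13, 4/13, 2/13, 1/13) → H(Y|X=1) = 1.738149
  X=2: P(X=2) = 13/59, P(Y|X=2) = (0, 2/13, 4/13, 7/13) → H(Y|X=2) = 1.419556
  X=3: P(X=3) = 19/59, P(Y|X=3) = (3/19, 6/19, 6/19, 4/19) → H(Y|X=3) = 1.944010
H(Y|X) = (14/59)·1.094914 + (13/59)·1.738149 + (13/59)·1.419556 + (19/59)·1.944010 = 1.5816 bits

H(X,Y) = -Σ_{x,y} P(x,y) log₂ P(x,y). Per-cell terms -P(x,y)·log₂P(x,y):
  X=0: 0.218526, 0.099706, 0.434019, 0.000000
  X=1: 0.335357, 0.263230, 0.165513, 0.099706
  X=2: 0.000000, 0.165513, 0.263230, 0.364865
  X=3: 0.218526, 0.335357, 0.335357, 0.263230
  (cells with P = 0 contribute 0)
Sum of the 16 terms: H(X,Y) = 3.5621 bits

Chain rule check:
  H(X) + H(Y|X) = 1.9805 + 1.5816 = 3.5621 bits
  H(X,Y) = 3.5621 bits
✓ Chain rule verified.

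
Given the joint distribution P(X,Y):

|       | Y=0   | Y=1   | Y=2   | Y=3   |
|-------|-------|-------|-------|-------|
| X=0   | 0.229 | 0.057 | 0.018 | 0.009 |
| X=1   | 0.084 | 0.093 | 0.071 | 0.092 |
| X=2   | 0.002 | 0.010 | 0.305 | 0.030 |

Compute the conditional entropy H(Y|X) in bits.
1.2696 bits

H(Y|X) = H(X,Y) - H(X)

H(X,Y) = -Σ_{x,y} P(x,y) log₂ P(x,y). Per-cell terms -P(x,y)·log₂P(x,y):
  X=0: 0.4870, 0.2356, 0.1043, 0.0612
  X=1: 0.3002, 0.3187, 0.2709, 0.3167
  X=2: 0.0179, 0.0664, 0.5225, 0.1518
Sum of the 12 terms: H(X,Y) = 2.8532 bits

Marginal of X (row sums):
  P(X=0) = 0.229 + 0.057 + 0.018 + 0.009 = 0.313
  P(X=1) = 0.084 + 0.093 + 0.071 + 0.092 = 0.340
  P(X=2) = 0.002 + 0.010 + 0.305 + 0.030 = 0.347
H(X) = -[0.313·log₂(0.313) + 0.340·log₂(0.340) + 0.347·log₂(0.347)]
  = 0.5245 + 0.5292 + 0.5299 = 1.5836 bits

H(Y|X) = H(X,Y) - H(X) = 2.8532 - 1.5836 = 1.2696 bits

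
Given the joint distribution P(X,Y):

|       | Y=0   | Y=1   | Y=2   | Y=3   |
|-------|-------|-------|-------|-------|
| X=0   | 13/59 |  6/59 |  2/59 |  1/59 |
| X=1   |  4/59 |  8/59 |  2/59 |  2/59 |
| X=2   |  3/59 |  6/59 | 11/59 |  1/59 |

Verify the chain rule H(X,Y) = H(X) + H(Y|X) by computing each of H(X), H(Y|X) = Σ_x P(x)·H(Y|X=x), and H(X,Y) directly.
H(X) = 1.5717 bits, H(Y|X) = 1.6002 bits, H(X,Y) = 3.1719 bits

Marginal of X (row sums):
  P(X=0) = 13/59 + 6/59 + 2/59 + 1/59 = 22/59
  P(X=1) = 4/59 + 8/59 + 2/59 + 2/59 = 16/59
  P(X=2) = 3/59 + 6/59 + 11/59 + 1/59 = 21/59
H(X) = -[(22/59)·log₂(22/59) + (16/59)·log₂(16/59) + (21/59)·log₂(21/59)]
  = 0.5307 + 0.5105 + 0.5305 = 1.5717 bits

H(Y|X) = Σ_x P(x)·H(Y|X=x):
  X=0: P(X=0) = 22/59, P(Y|X=0) = (13/22, 3/11, 1/11, 1/22) → H(Y|X=0) = 1.4769
  X=1: P(X=1) = 16/59, P(Y|X=1) = (1/4, 1/2, 1/8, 1/8) → H(Y|X=1) = 1.7500
  X=2: P(X=2) = 21/59, P(Y|X=2) = (1/7, 2/7, 11/21, 1/21) → H(Y|X=2) = 1.6153
H(Y|X) = (22/59)·1.4769 + (16/59)·1.7500 + (21/59)·1.6153 = 1.6002 bits

H(X,Y) = -Σ_{x,y} P(x,y) log₂ P(x,y). Per-cell terms -P(x,y)·log₂P(x,y):
  X=0: 0.4808, 0.3354, 0.1655, 0.0997
  X=1: 0.2632, 0.3909, 0.1655, 0.1655
  X=2: 0.2185, 0.3354, 0.4518, 0.0997
Sum of the 12 terms: H(X,Y) = 3.1719 bits

Chain rule check:
  H(X) + H(Y|X) = 1.5717 + 1.6002 = 3.1719 bits
  H(X,Y) = 3.1719 bits
✓ Chain rule verified.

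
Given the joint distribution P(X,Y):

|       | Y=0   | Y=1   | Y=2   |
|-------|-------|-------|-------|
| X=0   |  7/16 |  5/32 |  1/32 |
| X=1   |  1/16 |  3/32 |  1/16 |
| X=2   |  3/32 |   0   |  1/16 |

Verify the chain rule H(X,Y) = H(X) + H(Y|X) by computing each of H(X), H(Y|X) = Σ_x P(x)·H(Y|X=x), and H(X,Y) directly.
H(X) = 1.3219 bits, H(Y|X) = 1.1649 bits, H(X,Y) = 2.4868 bits

Marginal of X (row sums):
  P(X=0) = 7/16 + 5/32 + 1/32 = 5/8
  P(X=1) = 1/16 + 3/32 + 1/16 = 7/32
  P(X=2) = 3/32 + 0 + 1/16 = 5/32
H(X) = -[(5/8)·log₂(5/8) + (7/32)·log₂(7/32) + (5/32)·log₂(5/32)]
  = 0.42379 + 0.47964 + 0.41845 = 1.3219 bits

H(Y|X) = Σ_x P(x)·H(Y|X=x):
  X=0: P(X=0) = 5/8, P(Y|X=0) = (7/10, 1/4, 1/20) → H(Y|X=0) = 1.07630
  X=1: P(X=1) = 7/32, P(Y|X=1) = (2/7, 3/7, 2/7) → H(Y|X=1) = 1.55666
  X=2: P(X=2) = 5/32, P(Y|X=2) = (3/5, 0, 2/5) → H(Y|X=2) = 0.97095
H(Y|X) = (5/8)·1.07630 + (7/32)·1.55666 + (5/32)·0.97095 = 1.1649 bits

H(X,Y) = -Σ_{x,y} P(x,y) log₂ P(x,y). Per-cell terms -P(x,y)·log₂P(x,y):
  X=0: 0.52178, 0.41845, 0.15625
  X=1: 0.25000, 0.32016, 0.25000
  X=2: 0.32016, 0.00000, 0.25000
  (cells with P = 0 contribute 0)
Sum of the 9 terms: H(X,Y) = 2.4868 bits

Chain rule check:
  H(X) + H(Y|X) = 1.3219 + 1.1649 = 2.4868 bits
  H(X,Y) = 2.4868 bits
✓ Chain rule verified.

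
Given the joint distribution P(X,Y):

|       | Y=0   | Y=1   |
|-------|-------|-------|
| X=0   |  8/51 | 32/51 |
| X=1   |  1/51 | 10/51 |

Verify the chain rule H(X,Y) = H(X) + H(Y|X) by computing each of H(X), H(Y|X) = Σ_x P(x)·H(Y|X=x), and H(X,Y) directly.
H(X) = 0.7522 bits, H(Y|X) = 0.6610 bits, H(X,Y) = 1.4132 bits

Marginal of X (row sums):
  P(X=0) = 8/51 + 32/51 = 40/51
  P(X=1) = 1/51 + 10/51 = 11/51
H(X) = -[(40/51)·log₂(40/51) + (11/51)·log₂(11/51)]
  = 0.2749 + 0.4773 = 0.7522 bits

H(Y|X) = Σ_x P(x)·H(Y|X=x):
  X=0: P(X=0) = 40/51, P(Y|X=0) = (1/5, 4/5) → H(Y|X=0) = 0.7219
  X=1: P(X=1) = 11/51, P(Y|X=1) = (1/11, 10/11) → H(Y|X=1) = 0.4395
H(Y|X) = (40/51)·0.7219 + (11/51)·0.4395 = 0.6610 bits

H(X,Y) = -Σ_{x,y} P(x,y) log₂ P(x,y). Per-cell terms -P(x,y)·log₂P(x,y):
  X=0: 0.4192, 0.4219
  X=1: 0.1112, 0.4609
Sum of the 4 terms: H(X,Y) = 1.4132 bits

Chain rule check:
  H(X) + H(Y|X) = 0.7522 + 0.6610 = 1.4132 bits
  H(X,Y) = 1.4132 bits
✓ Chain rule verified.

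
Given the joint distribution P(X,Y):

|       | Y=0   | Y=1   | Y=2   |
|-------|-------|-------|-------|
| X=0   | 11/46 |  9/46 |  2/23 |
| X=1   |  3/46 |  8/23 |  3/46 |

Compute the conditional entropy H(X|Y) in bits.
0.8904 bits

H(X|Y) = H(X,Y) - H(Y)

H(X,Y) = -Σ_{x,y} P(x,y) log₂ P(x,y). Per-cell terms -P(x,y)·log₂P(x,y):
  X=0: 0.49360, 0.46049, 0.30640
  X=1: 0.25687, 0.52993, 0.25687
Sum of the 6 terms: H(X,Y) = 2.3042 bits

Marginal of Y (column sums):
  P(Y=0) = 11/46 + 3/46 = 7/23
  P(Y=1) = 9/46 + 8/23 = 25/46
  P(Y=2) = 2/23 + 3/46 = 7/46
H(Y) = -[(7/23)·log₂(7/23) + (25/46)·log₂(25/46) + (7/46)·log₂(7/46)]
  = 0.52232 + 0.47810 + 0.41334 = 1.4138 bits

H(X|Y) = H(X,Y) - H(Y) = 2.3042 - 1.4138 = 0.8904 bits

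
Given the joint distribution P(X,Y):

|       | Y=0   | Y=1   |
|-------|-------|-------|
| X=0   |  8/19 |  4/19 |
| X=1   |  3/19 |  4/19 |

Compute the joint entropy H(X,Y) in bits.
1.8924 bits

H(X,Y) = -Σ_{x,y} P(x,y) log₂ P(x,y). Per-cell terms -P(x,y)·log₂P(x,y):
  X=0: 0.52544, 0.47325
  X=1: 0.42047, 0.47325
Sum of the 4 terms: H(X,Y) = 1.8924 bits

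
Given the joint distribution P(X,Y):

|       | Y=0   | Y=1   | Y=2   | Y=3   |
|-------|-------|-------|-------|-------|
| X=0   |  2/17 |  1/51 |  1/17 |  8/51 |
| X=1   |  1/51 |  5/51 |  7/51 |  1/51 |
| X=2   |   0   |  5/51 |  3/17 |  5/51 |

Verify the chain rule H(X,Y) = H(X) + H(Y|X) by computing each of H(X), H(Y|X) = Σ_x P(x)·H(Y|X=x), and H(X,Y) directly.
H(X) = 1.5730 bits, H(Y|X) = 1.6039 bits, H(X,Y) = 3.1768 bits

Marginal of X (row sums):
  P(X=0) = 2/17 + 1/51 + 1/17 + 8/51 = 6/17
  P(X=1) = 1/51 + 5/51 + 7/51 + 1/51 = 14/51
  P(X=2) = 0 + 5/51 + 3/17 + 5/51 = 19/51
H(X) = -[(6/17)·log₂(6/17) + (14/51)·log₂(14/51) + (19/51)·log₂(19/51)]
  = 0.53029 + 0.51198 + 0.53070 = 1.5730 bits

H(Y|X) = Σ_x P(x)·H(Y|X=x):
  X=0: P(X=0) = 6/17, P(Y|X=0) = (1/3, 1/18, 1/6, 4/9) → H(Y|X=0) = 1.71078
  X=1: P(X=1) = 14/51, P(Y|X=1) = (1/14, 5/14, 1/2, 1/14) → H(Y|X=1) = 1.57442
  X=2: P(X=2) = 19/51, P(Y|X=2) = (0, 5/19, 9/19, 5/19) → H(Y|X=2) = 1.52432
H(Y|X) = (6/17)·1.71078 + (14/51)·1.57442 + (19/51)·1.52432 = 1.6039 bits

H(X,Y) = -Σ_{x,y} P(x,y) log₂ P(x,y). Per-cell terms -P(x,y)·log₂P(x,y):
  X=0: 0.36323, 0.11122, 0.24044, 0.41920
  X=1: 0.11122, 0.32848, 0.39324, 0.11122
  X=2: 0.00000, 0.32848, 0.44162, 0.32848
  (cells with P = 0 contribute 0)
Sum of the 12 terms: H(X,Y) = 3.1768 bits

Chain rule check:
  H(X) + H(Y|X) = 1.5730 + 1.6039 = 3.1769 bits
  H(X,Y) = 3.1768 bits
✓ Chain rule verified (Δ = 0.0001 is 4-dp rounding noise: each of the three values was rounded independently).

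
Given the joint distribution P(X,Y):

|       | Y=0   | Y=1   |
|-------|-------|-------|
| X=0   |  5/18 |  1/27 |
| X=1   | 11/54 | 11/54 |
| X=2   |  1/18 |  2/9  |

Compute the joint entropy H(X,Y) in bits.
2.3385 bits

H(X,Y) = -Σ_{x,y} P(x,y) log₂ P(x,y). Per-cell terms -P(x,y)·log₂P(x,y):
  X=0: 0.5133, 0.1761
  X=1: 0.4676, 0.4676
  X=2: 0.2317, 0.4822
Sum of the 6 terms: H(X,Y) = 2.3385 bits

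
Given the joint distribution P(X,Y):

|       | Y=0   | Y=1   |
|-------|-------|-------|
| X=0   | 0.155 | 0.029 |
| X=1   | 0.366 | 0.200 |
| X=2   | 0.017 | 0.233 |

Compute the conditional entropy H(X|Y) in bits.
1.1539 bits

H(X|Y) = H(X,Y) - H(Y)

H(X,Y) = -Σ_{x,y} P(x,y) log₂ P(x,y). Per-cell terms -P(x,y)·log₂P(x,y):
  X=0: 0.4169, 0.1481
  X=1: 0.5307, 0.4644
  X=2: 0.0999, 0.4897
Sum of the 6 terms: H(X,Y) = 2.1497 bits

Marginal of Y (column sums):
  P(Y=0) = 0.155 + 0.366 + 0.017 = 0.538
  P(Y=1) = 0.029 + 0.200 + 0.233 = 0.462
H(Y) = -[0.538·log₂(0.538) + 0.462·log₂(0.462)]
  = 0.4811 + 0.5147 = 0.9958 bits

H(X|Y) = H(X,Y) - H(Y) = 2.1497 - 0.9958 = 1.1539 bits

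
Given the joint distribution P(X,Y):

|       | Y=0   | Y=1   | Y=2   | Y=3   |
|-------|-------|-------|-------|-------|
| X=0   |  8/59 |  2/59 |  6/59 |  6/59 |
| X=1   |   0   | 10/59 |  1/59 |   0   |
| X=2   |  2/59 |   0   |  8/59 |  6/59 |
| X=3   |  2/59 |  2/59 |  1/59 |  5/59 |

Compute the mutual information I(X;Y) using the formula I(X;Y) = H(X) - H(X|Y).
0.5296 bits

I(X;Y) = H(X) - H(X|Y)

Marginal of X (row sums):
  P(X=0) = 8/59 + 2/59 + 6/59 + 6/59 = 22/59
  P(X=1) = 0 + 10/59 + 1/59 + 0 = 11/59
  P(X=2) = 2/59 + 0 + 8/59 + 6/59 = 16/59
  P(X=3) = 2/59 + 2/59 + 1/59 + 5/59 = 10/59
H(X) = -[(22/59)·log₂(22/59) + (11/59)·log₂(11/59) + (16/59)·log₂(16/59) + (10/59)·log₂(10/59)]
  = 0.530689 + 0.451785 + 0.510547 + 0.434019 = 1.92704 bits

Marginal of Y (column sums):
  P(Y=0) = 8/59 + 0 + 2/59 + 2/59 = 12/59
  P(Y=1) = 2/59 + 10/59 + 0 + 2/59 = 14/59
  P(Y=2) = 6/59 + 1/59 + 8/59 + 1/59 = 16/59
  P(Y=3) = 6/59 + 0 + 6/59 + 5/59 = 17/59
H(X|Y) = Σ_y P(y)·H(X|Y=y):
  Y=0: P(Y=0) = 12/59, P(X|Y=0) = (2/3, 0, 1/6, 1/6) → H(X|Y=0) = 1.251629
  Y=1: P(Y=1) = 14/59, P(X|Y=1) = (1/7, 5/7, 0, 1/7) → H(X|Y=1) = 1.148835
  Y=2: P(Y=2) = 16/59, P(X|Y=2) = (3/8, 1/16, 1/2, 1/16) → H(X|Y=2) = 1.530639
  Y=3: P(Y=3) = 17/59, P(X|Y=3) = (6/17, 0, 6/17, 5/17) → H(X|Y=3) = 1.579863
H(X|Y) = (12/59)·1.251629 + (14/59)·1.148835 + (16/59)·1.530639 + (17/59)·1.579863 = 1.39748 bits

I(X;Y) = H(X) - H(X|Y) = 1.92704 - 1.39748 = 0.5296 bits

Cross-check via I(X;Y) = H(X) + H(Y) - H(X,Y): computing H(Y) from the column sums and H(X,Y) from the 16 cells in the same way gives H(Y) = 1.98757 bits and H(X,Y) = 3.38505 bits, so
I(X;Y) = 1.92704 + 1.98757 - 3.38505 = 0.5296 bits ✓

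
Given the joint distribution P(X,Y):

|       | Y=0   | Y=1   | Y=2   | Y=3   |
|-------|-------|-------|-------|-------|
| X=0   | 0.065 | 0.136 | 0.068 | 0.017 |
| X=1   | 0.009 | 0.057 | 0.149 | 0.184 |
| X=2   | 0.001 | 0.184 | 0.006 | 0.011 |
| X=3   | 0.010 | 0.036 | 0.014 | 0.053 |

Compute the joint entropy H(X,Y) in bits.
3.2919 bits

H(X,Y) = -Σ_{x,y} P(x,y) log₂ P(x,y). Per-cell terms -P(x,y)·log₂P(x,y):
  X=0: 0.25632, 0.39145, 0.26373, 0.09993
  X=1: 0.06116, 0.23557, 0.40925, 0.44937
  X=2: 0.00997, 0.44937, 0.04428, 0.07157
  X=3: 0.06644, 0.17265, 0.08622, 0.22461
Sum of the 16 terms: H(X,Y) = 3.2919 bits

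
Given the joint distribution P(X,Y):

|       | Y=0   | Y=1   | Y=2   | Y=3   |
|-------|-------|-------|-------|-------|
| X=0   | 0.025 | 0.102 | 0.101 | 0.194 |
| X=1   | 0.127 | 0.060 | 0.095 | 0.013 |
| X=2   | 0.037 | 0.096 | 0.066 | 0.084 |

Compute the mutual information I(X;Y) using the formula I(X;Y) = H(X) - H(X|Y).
0.1960 bits

I(X;Y) = H(X) - H(X|Y)

Marginal of X (row sums):
  P(X=0) = 0.025 + 0.102 + 0.101 + 0.194 = 0.422
  P(X=1) = 0.127 + 0.060 + 0.095 + 0.013 = 0.295
  P(X=2) = 0.037 + 0.096 + 0.066 + 0.084 = 0.283
H(X) = -[0.422·log₂(0.422) + 0.295·log₂(0.295) + 0.283·log₂(0.283)]
  = 0.525257 + 0.519558 + 0.515379 = 1.56019 bits

Marginal of Y (column sums):
  P(Y=0) = 0.025 + 0.127 + 0.037 = 0.189
  P(Y=1) = 0.102 + 0.060 + 0.096 = 0.258
  P(Y=2) = 0.101 + 0.095 + 0.066 = 0.262
  P(Y=3) = 0.194 + 0.013 + 0.084 = 0.291
H(X|Y) = Σ_y P(y)·H(X|Y=y):
  Y=0: P(Y=0) = 0.189, P(X|Y=0) = (25/189, 127/189, 37/189) → H(X|Y=0) = 1.232035
  Y=1: P(Y=1) = 0.258, P(X|Y=1) = (17/43, 10/43, 16/43) → H(X|Y=1) = 1.549378
  Y=2: P(Y=2) = 0.262, P(X|Y=2) = (101/262, 95/262, 33/131) → H(X|Y=2) = 1.561875
  Y=3: P(Y=3) = 0.291, P(X|Y=3) = (2/3, 13/291, 28/97) → H(X|Y=3) = 1.107750
H(X|Y) = 0.189·1.232035 + 0.258·1.549378 + 0.262·1.561875 + 0.291·1.107750 = 1.36416 bits

I(X;Y) = H(X) - H(X|Y) = 1.56019 - 1.36416 = 0.1960 bits

Cross-check via I(X;Y) = H(X) + H(Y) - H(X,Y): computing H(Y) from the column sums and H(X,Y) from the 12 cells in the same way gives H(Y) = 1.98307 bits and H(X,Y) = 3.34723 bits, so
I(X;Y) = 1.56019 + 1.98307 - 3.34723 = 0.1960 bits ✓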